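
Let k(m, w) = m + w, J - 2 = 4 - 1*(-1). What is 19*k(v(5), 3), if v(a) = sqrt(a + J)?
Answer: 57 + 38*sqrt(3) ≈ 122.82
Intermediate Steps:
J = 7 (J = 2 + (4 - 1*(-1)) = 2 + (4 + 1) = 2 + 5 = 7)
v(a) = sqrt(7 + a) (v(a) = sqrt(a + 7) = sqrt(7 + a))
19*k(v(5), 3) = 19*(sqrt(7 + 5) + 3) = 19*(sqrt(12) + 3) = 19*(2*sqrt(3) + 3) = 19*(3 + 2*sqrt(3)) = 57 + 38*sqrt(3)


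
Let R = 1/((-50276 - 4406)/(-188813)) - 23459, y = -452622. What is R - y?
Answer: 23467679979/54682 ≈ 4.2917e+5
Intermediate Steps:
R = -1282596225/54682 (R = 1/(-54682*(-1/188813)) - 23459 = 1/(54682/188813) - 23459 = 188813/54682 - 23459 = -1282596225/54682 ≈ -23456.)
R - y = -1282596225/54682 - 1*(-452622) = -1282596225/54682 + 452622 = 23467679979/54682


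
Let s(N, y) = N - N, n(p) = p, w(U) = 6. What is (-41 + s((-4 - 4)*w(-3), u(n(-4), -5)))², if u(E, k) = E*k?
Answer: 1681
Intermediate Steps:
s(N, y) = 0
(-41 + s((-4 - 4)*w(-3), u(n(-4), -5)))² = (-41 + 0)² = (-41)² = 1681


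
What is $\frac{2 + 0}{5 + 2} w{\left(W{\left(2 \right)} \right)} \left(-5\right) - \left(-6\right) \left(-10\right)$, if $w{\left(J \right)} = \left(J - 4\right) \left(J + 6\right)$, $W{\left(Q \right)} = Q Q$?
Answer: $-60$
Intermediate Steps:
$W{\left(Q \right)} = Q^{2}$
$w{\left(J \right)} = \left(-4 + J\right) \left(6 + J\right)$
$\frac{2 + 0}{5 + 2} w{\left(W{\left(2 \right)} \right)} \left(-5\right) - \left(-6\right) \left(-10\right) = \frac{2 + 0}{5 + 2} \left(-24 + \left(2^{2}\right)^{2} + 2 \cdot 2^{2}\right) \left(-5\right) - \left(-6\right) \left(-10\right) = \frac{2}{7} \left(-24 + 4^{2} + 2 \cdot 4\right) \left(-5\right) - 60 = 2 \cdot \frac{1}{7} \left(-24 + 16 + 8\right) \left(-5\right) - 60 = \frac{2}{7} \cdot 0 \left(-5\right) - 60 = 0 \left(-5\right) - 60 = 0 - 60 = -60$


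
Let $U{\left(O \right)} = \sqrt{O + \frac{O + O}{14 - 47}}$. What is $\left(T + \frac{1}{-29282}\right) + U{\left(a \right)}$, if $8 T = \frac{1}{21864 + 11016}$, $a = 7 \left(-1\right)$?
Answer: $- \frac{116879}{3851168640} + \frac{i \sqrt{7161}}{33} \approx -3.0349 \cdot 10^{-5} + 2.5643 i$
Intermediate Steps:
$a = -7$
$U{\left(O \right)} = \frac{\sqrt{1023} \sqrt{O}}{33}$ ($U{\left(O \right)} = \sqrt{O + \frac{2 O}{-33}} = \sqrt{O + 2 O \left(- \frac{1}{33}\right)} = \sqrt{O - \frac{2 O}{33}} = \sqrt{\frac{31 O}{33}} = \frac{\sqrt{1023} \sqrt{O}}{33}$)
$T = \frac{1}{263040}$ ($T = \frac{1}{8 \left(21864 + 11016\right)} = \frac{1}{8 \cdot 32880} = \frac{1}{8} \cdot \frac{1}{32880} = \frac{1}{263040} \approx 3.8017 \cdot 10^{-6}$)
$\left(T + \frac{1}{-29282}\right) + U{\left(a \right)} = \left(\frac{1}{263040} + \frac{1}{-29282}\right) + \frac{\sqrt{1023} \sqrt{-7}}{33} = \left(\frac{1}{263040} - \frac{1}{29282}\right) + \frac{\sqrt{1023} i \sqrt{7}}{33} = - \frac{116879}{3851168640} + \frac{i \sqrt{7161}}{33}$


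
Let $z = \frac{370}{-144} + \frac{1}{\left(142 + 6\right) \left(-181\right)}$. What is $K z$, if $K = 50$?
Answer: $- \frac{30974075}{241092} \approx -128.47$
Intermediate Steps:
$z = - \frac{1238963}{482184}$ ($z = 370 \left(- \frac{1}{144}\right) + \frac{1}{148} \left(- \frac{1}{181}\right) = - \frac{185}{72} + \frac{1}{148} \left(- \frac{1}{181}\right) = - \frac{185}{72} - \frac{1}{26788} = - \frac{1238963}{482184} \approx -2.5695$)
$K z = 50 \left(- \frac{1238963}{482184}\right) = - \frac{30974075}{241092}$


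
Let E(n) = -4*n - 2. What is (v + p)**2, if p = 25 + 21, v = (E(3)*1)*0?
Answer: 2116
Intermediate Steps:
E(n) = -2 - 4*n
v = 0 (v = ((-2 - 4*3)*1)*0 = ((-2 - 12)*1)*0 = -14*1*0 = -14*0 = 0)
p = 46
(v + p)**2 = (0 + 46)**2 = 46**2 = 2116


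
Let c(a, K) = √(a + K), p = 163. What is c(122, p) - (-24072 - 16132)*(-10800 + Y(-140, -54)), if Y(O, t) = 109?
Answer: -429820964 + √285 ≈ -4.2982e+8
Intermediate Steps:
c(a, K) = √(K + a)
c(122, p) - (-24072 - 16132)*(-10800 + Y(-140, -54)) = √(163 + 122) - (-24072 - 16132)*(-10800 + 109) = √285 - (-40204)*(-10691) = √285 - 1*429820964 = √285 - 429820964 = -429820964 + √285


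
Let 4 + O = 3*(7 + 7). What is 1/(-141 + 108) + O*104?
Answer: 130415/33 ≈ 3952.0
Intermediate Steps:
O = 38 (O = -4 + 3*(7 + 7) = -4 + 3*14 = -4 + 42 = 38)
1/(-141 + 108) + O*104 = 1/(-141 + 108) + 38*104 = 1/(-33) + 3952 = -1/33 + 3952 = 130415/33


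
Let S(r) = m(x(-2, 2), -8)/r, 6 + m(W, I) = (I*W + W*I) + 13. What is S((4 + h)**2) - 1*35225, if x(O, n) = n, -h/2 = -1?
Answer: -1268125/36 ≈ -35226.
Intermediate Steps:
h = 2 (h = -2*(-1) = 2)
m(W, I) = 7 + 2*I*W (m(W, I) = -6 + ((I*W + W*I) + 13) = -6 + ((I*W + I*W) + 13) = -6 + (2*I*W + 13) = -6 + (13 + 2*I*W) = 7 + 2*I*W)
S(r) = -25/r (S(r) = (7 + 2*(-8)*2)/r = (7 - 32)/r = -25/r)
S((4 + h)**2) - 1*35225 = -25/(4 + 2)**2 - 1*35225 = -25/(6**2) - 35225 = -25/36 - 35225 = -1268125/36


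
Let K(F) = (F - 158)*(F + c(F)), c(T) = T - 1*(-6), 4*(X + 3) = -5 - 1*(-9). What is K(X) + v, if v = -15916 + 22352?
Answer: 6116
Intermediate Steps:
X = -2 (X = -3 + (-5 - 1*(-9))/4 = -3 + (-5 + 9)/4 = -3 + (1/4)*4 = -3 + 1 = -2)
v = 6436
c(T) = 6 + T (c(T) = T + 6 = 6 + T)
K(F) = (-158 + F)*(6 + 2*F) (K(F) = (F - 158)*(F + (6 + F)) = (-158 + F)*(6 + 2*F))
K(X) + v = (-948 - 310*(-2) + 2*(-2)**2) + 6436 = (-948 + 620 + 2*4) + 6436 = (-948 + 620 + 8) + 6436 = -320 + 6436 = 6116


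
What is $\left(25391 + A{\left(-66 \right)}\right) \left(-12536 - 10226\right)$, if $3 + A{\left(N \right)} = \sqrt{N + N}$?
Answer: $-577881656 - 45524 i \sqrt{33} \approx -5.7788 \cdot 10^{8} - 2.6152 \cdot 10^{5} i$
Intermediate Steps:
$A{\left(N \right)} = -3 + \sqrt{2} \sqrt{N}$ ($A{\left(N \right)} = -3 + \sqrt{N + N} = -3 + \sqrt{2 N} = -3 + \sqrt{2} \sqrt{N}$)
$\left(25391 + A{\left(-66 \right)}\right) \left(-12536 - 10226\right) = \left(25391 - \left(3 - \sqrt{2} \sqrt{-66}\right)\right) \left(-12536 - 10226\right) = \left(25391 - \left(3 - \sqrt{2} i \sqrt{66}\right)\right) \left(-22762\right) = \left(25391 - \left(3 - 2 i \sqrt{33}\right)\right) \left(-22762\right) = \left(25388 + 2 i \sqrt{33}\right) \left(-22762\right) = -577881656 - 45524 i \sqrt{33}$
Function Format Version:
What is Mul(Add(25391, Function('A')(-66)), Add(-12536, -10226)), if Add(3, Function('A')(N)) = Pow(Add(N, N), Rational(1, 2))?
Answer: Add(-577881656, Mul(-45524, I, Pow(33, Rational(1, 2)))) ≈ Add(-5.7788e+8, Mul(-2.6152e+5, I))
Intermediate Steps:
Function('A')(N) = Add(-3, Mul(Pow(2, Rational(1, 2)), Pow(N, Rational(1, 2)))) (Function('A')(N) = Add(-3, Pow(Add(N, N), Rational(1, 2))) = Add(-3, Pow(Mul(2, N), Rational(1, 2))) = Add(-3, Mul(Pow(2, Rational(1, 2)), Pow(N, Rational(1, 2)))))
Mul(Add(25391, Function('A')(-66)), Add(-12536, -10226)) = Mul(Add(25391, Add(-3, Mul(Pow(2, Rational(1, 2)), Pow(-66, Rational(1, 2))))), Add(-12536, -10226)) = Mul(Add(25391, Add(-3, Mul(Pow(2, Rational(1, 2)), Mul(I, Pow(66, Rational(1, 2)))))), -22762) = Mul(Add(25391, Add(-3, Mul(2, I, Pow(33, Rational(1, 2))))), -22762) = Mul(Add(25388, Mul(2, I, Pow(33, Rational(1, 2)))), -22762) = Add(-577881656, Mul(-45524, I, Pow(33, Rational(1, 2))))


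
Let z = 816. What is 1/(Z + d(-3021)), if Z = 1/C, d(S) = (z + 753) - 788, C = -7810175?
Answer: 7810175/6099746674 ≈ 0.0012804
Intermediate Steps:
d(S) = 781 (d(S) = (816 + 753) - 788 = 1569 - 788 = 781)
Z = -1/7810175 (Z = 1/(-7810175) = -1/7810175 ≈ -1.2804e-7)
1/(Z + d(-3021)) = 1/(-1/7810175 + 781) = 1/(6099746674/7810175) = 7810175/6099746674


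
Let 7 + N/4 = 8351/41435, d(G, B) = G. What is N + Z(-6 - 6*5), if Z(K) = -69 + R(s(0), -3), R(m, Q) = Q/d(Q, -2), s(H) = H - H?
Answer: -3944356/41435 ≈ -95.194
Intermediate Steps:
s(H) = 0
R(m, Q) = 1 (R(m, Q) = Q/Q = 1)
N = -1126776/41435 (N = -28 + 4*(8351/41435) = -28 + 33404/41435 = -1126776/41435 ≈ -27.194)
Z(K) = -68 (Z(K) = -69 + 1 = -68)
N + Z(-6 - 6*5) = -1126776/41435 - 68 = -3944356/41435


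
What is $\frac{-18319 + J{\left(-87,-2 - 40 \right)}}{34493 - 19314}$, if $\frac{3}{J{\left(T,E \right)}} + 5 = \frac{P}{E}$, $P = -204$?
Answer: $- \frac{18340}{15179} \approx -1.2082$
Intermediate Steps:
$J{\left(T,E \right)} = \frac{3}{-5 - \frac{204}{E}}$
$\frac{-18319 + J{\left(-87,-2 - 40 \right)}}{34493 - 19314} = \frac{-18319 - \frac{3 \left(-2 - 40\right)}{204 + 5 \left(-2 - 40\right)}}{34493 - 19314} = \frac{-18319 - \frac{3 \left(-2 - 40\right)}{204 + 5 \left(-2 - 40\right)}}{15179} = \left(-18319 - - \frac{126}{204 + 5 \left(-42\right)}\right) \frac{1}{15179} = \left(-18319 - - \frac{126}{204 - 210}\right) \frac{1}{15179} = \left(-18319 - - \frac{126}{-6}\right) \frac{1}{15179} = \left(-18319 - \left(-126\right) \left(- \frac{1}{6}\right)\right) \frac{1}{15179} = \left(-18319 - 21\right) \frac{1}{15179} = \left(-18340\right) \frac{1}{15179} = - \frac{18340}{15179}$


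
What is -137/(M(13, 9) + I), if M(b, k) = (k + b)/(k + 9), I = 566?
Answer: -1233/5105 ≈ -0.24153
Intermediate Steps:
M(b, k) = (b + k)/(9 + k)
-137/(M(13, 9) + I) = -137/((13 + 9)/(9 + 9) + 566) = -137/(22/18 + 566) = -137/((1/18)*22 + 566) = -137/(11/9 + 566) = -137/(5105/9) = (9/5105)*(-137) = -1233/5105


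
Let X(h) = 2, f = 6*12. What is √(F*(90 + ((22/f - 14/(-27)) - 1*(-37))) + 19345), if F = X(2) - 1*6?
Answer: √1525530/9 ≈ 137.24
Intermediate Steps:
f = 72
F = -4 (F = 2 - 1*6 = 2 - 6 = -4)
√(F*(90 + ((22/f - 14/(-27)) - 1*(-37))) + 19345) = √(-4*(90 + ((22/72 - 14/(-27)) - 1*(-37))) + 19345) = √(-4*(90 + ((22*(1/72) - 14*(-1/27)) + 37)) + 19345) = √(-4*(90 + ((11/36 + 14/27) + 37)) + 19345) = √(-4*(90 + (89/108 + 37)) + 19345) = √(-4*(90 + 4085/108) + 19345) = √(-4*13805/108 + 19345) = √(-13805/27 + 19345) = √(508510/27) = √1525530/9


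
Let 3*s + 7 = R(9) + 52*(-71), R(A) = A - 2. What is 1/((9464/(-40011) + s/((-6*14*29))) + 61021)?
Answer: 24366699/1486886886154 ≈ 1.6388e-5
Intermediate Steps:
R(A) = -2 + A
s = -3692/3 (s = -7/3 + ((-2 + 9) + 52*(-71))/3 = -7/3 + (7 - 3692)/3 = -7/3 + (⅓)*(-3685) = -7/3 - 3685/3 = -3692/3 ≈ -1230.7)
1/((9464/(-40011) + s/((-6*14*29))) + 61021) = 1/((9464/(-40011) - 3692/(3*(-6*14*29))) + 61021) = 1/((9464*(-1/40011) - 3692/(3*((-84*29)))) + 61021) = 1/((-9464/40011 - 3692/3/(-2436)) + 61021) = 1/((-9464/40011 - 3692/3*(-1/2436)) + 61021) = 1/((-9464/40011 + 923/1827) + 61021) = 1/(6546475/24366699 + 61021) = 1/(1486886886154/24366699) = 24366699/1486886886154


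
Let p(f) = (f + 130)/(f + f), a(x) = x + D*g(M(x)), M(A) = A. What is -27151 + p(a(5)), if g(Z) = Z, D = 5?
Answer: -81445/3 ≈ -27148.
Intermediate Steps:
a(x) = 6*x (a(x) = x + 5*x = 6*x)
p(f) = (130 + f)/(2*f) (p(f) = (130 + f)/((2*f)) = (130 + f)*(1/(2*f)) = (130 + f)/(2*f))
-27151 + p(a(5)) = -27151 + (130 + 6*5)/(2*((6*5))) = -27151 + (½)*(130 + 30)/30 = -27151 + (½)*(1/30)*160 = -27151 + 8/3 = -81445/3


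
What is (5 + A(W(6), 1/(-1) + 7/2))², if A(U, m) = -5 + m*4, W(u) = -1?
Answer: 100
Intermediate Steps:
A(U, m) = -5 + 4*m
(5 + A(W(6), 1/(-1) + 7/2))² = (5 + (-5 + 4*(1/(-1) + 7/2)))² = (5 + (-5 + 4*(1*(-1) + 7*(½))))² = (5 + (-5 + 4*(-1 + 7/2)))² = (5 + (-5 + 4*(5/2)))² = (5 + (-5 + 10))² = (5 + 5)² = 10² = 100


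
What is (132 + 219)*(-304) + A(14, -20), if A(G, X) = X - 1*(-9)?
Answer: -106715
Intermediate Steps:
A(G, X) = 9 + X (A(G, X) = X + 9 = 9 + X)
(132 + 219)*(-304) + A(14, -20) = (132 + 219)*(-304) + (9 - 20) = 351*(-304) - 11 = -106704 - 11 = -106715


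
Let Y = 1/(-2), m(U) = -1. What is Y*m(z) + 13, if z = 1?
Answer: 27/2 ≈ 13.500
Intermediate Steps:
Y = -½ ≈ -0.50000
Y*m(z) + 13 = -½*(-1) + 13 = ½ + 13 = 27/2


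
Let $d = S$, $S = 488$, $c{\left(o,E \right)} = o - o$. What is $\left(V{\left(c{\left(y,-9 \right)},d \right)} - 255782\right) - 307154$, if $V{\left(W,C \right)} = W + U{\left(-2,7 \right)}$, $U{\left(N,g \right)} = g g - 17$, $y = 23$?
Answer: $-562904$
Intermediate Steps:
$c{\left(o,E \right)} = 0$
$U{\left(N,g \right)} = -17 + g^{2}$ ($U{\left(N,g \right)} = g^{2} - 17 = -17 + g^{2}$)
$d = 488$
$V{\left(W,C \right)} = 32 + W$ ($V{\left(W,C \right)} = W - \left(17 - 7^{2}\right) = W + \left(-17 + 49\right) = W + 32 = 32 + W$)
$\left(V{\left(c{\left(y,-9 \right)},d \right)} - 255782\right) - 307154 = \left(\left(32 + 0\right) - 255782\right) - 307154 = \left(32 - 255782\right) - 307154 = -255750 - 307154 = -562904$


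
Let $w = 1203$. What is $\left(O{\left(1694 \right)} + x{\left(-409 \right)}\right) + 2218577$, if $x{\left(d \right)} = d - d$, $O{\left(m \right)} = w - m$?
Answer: $2218086$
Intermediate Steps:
$O{\left(m \right)} = 1203 - m$
$x{\left(d \right)} = 0$
$\left(O{\left(1694 \right)} + x{\left(-409 \right)}\right) + 2218577 = \left(\left(1203 - 1694\right) + 0\right) + 2218577 = \left(-491 + 0\right) + 2218577 = -491 + 2218577 = 2218086$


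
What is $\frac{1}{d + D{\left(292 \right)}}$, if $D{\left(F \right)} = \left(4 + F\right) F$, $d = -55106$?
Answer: $\frac{1}{31326} \approx 3.1922 \cdot 10^{-5}$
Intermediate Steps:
$D{\left(F \right)} = F \left(4 + F\right)$
$\frac{1}{d + D{\left(292 \right)}} = \frac{1}{-55106 + 292 \left(4 + 292\right)} = \frac{1}{-55106 + 292 \cdot 296} = \frac{1}{-55106 + 86432} = \frac{1}{31326}$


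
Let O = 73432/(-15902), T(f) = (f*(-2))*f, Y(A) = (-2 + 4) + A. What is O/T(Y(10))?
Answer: 9179/572472 ≈ 0.016034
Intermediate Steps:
Y(A) = 2 + A
T(f) = -2*f² (T(f) = (-2*f)*f = -2*f²)
O = -36716/7951 (O = 73432*(-1/15902) = -36716/7951 ≈ -4.6178)
O/T(Y(10)) = -36716*(-1/(2*(2 + 10)²))/7951 = -36716/(7951*((-2*12²))) = -36716/(7951*((-2*144))) = -36716/7951/(-288) = -36716/7951*(-1/288) = 9179/572472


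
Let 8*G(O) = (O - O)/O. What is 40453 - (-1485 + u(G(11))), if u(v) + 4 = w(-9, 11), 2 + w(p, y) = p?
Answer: 41953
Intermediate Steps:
w(p, y) = -2 + p
G(O) = 0 (G(O) = ((O - O)/O)/8 = (0/O)/8 = (⅛)*0 = 0)
u(v) = -15 (u(v) = -4 + (-2 - 9) = -4 - 11 = -15)
40453 - (-1485 + u(G(11))) = 40453 - (-1485 - 15) = 40453 - 1*(-1500) = 40453 + 1500 = 41953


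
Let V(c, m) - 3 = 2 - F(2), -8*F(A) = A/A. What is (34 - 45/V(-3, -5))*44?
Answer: 45496/41 ≈ 1109.7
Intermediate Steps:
F(A) = -⅛ (F(A) = -A/(8*A) = -⅛*1 = -⅛)
V(c, m) = 41/8 (V(c, m) = 3 + (2 - 1*(-⅛)) = 3 + (2 + ⅛) = 3 + 17/8 = 41/8)
(34 - 45/V(-3, -5))*44 = (34 - 45/41/8)*44 = (34 - 45*8/41)*44 = (34 - 360/41)*44 = (1034/41)*44 = 45496/41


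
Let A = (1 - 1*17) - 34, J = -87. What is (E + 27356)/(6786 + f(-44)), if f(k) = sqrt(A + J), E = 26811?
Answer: 367577262/46049933 - 54167*I*sqrt(137)/46049933 ≈ 7.9821 - 0.013768*I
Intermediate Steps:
A = -50 (A = (1 - 17) - 34 = -16 - 34 = -50)
f(k) = I*sqrt(137) (f(k) = sqrt(-50 - 87) = sqrt(-137) = I*sqrt(137))
(E + 27356)/(6786 + f(-44)) = (26811 + 27356)/(6786 + I*sqrt(137)) = 54167/(6786 + I*sqrt(137))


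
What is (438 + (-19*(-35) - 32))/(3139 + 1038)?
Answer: 1071/4177 ≈ 0.25640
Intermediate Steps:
(438 + (-19*(-35) - 32))/(3139 + 1038) = (438 + (665 - 32))/4177 = (438 + 633)*(1/4177) = 1071*(1/4177) = 1071/4177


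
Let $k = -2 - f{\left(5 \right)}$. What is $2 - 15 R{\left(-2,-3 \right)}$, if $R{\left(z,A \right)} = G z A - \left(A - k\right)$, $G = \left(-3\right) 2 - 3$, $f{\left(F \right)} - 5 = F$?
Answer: $947$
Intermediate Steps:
$f{\left(F \right)} = 5 + F$
$k = -12$ ($k = -2 - \left(5 + 5\right) = -2 - 10 = -12$)
$G = -9$ ($G = -6 - 3 = -9$)
$R{\left(z,A \right)} = -12 - A - 9 A z$ ($R{\left(z,A \right)} = - 9 z A - \left(12 + A\right) = - 9 A z - \left(12 + A\right) = -12 - A - 9 A z$)
$2 - 15 R{\left(-2,-3 \right)} = 2 - 15 \left(-12 - -3 - \left(-27\right) \left(-2\right)\right) = 2 - 15 \left(-12 + 3 - 54\right) = 2 - -945 = 2 + 945 = 947$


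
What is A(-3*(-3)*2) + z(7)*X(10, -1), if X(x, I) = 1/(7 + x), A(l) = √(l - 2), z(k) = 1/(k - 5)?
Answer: 137/34 ≈ 4.0294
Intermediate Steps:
z(k) = 1/(-5 + k)
A(l) = √(-2 + l)
A(-3*(-3)*2) + z(7)*X(10, -1) = √(-2 - 3*(-3)*2) + 1/((-5 + 7)*(7 + 10)) = √(-2 + 9*2) + 1/(2*17) = √(-2 + 18) + (½)*(1/17) = √16 + 1/34 = 4 + 1/34 = 137/34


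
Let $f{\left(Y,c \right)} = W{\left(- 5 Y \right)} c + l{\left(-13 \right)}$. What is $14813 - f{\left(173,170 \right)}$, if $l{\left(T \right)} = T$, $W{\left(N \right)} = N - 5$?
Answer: $162726$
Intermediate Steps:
$W{\left(N \right)} = -5 + N$
$f{\left(Y,c \right)} = -13 + c \left(-5 - 5 Y\right)$ ($f{\left(Y,c \right)} = \left(-5 - 5 Y\right) c - 13 = c \left(-5 - 5 Y\right) - 13 = -13 + c \left(-5 - 5 Y\right)$)
$14813 - f{\left(173,170 \right)} = 14813 - \left(-13 - 850 \left(1 + 173\right)\right) = 14813 - \left(-13 - 850 \cdot 174\right) = 14813 - \left(-13 - 147900\right) = 14813 - -147913 = 14813 + 147913 = 162726$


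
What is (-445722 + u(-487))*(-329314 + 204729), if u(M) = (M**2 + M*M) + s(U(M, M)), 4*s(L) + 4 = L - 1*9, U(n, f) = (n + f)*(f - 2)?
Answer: -73596969145/4 ≈ -1.8399e+10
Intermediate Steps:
U(n, f) = (-2 + f)*(f + n) (U(n, f) = (f + n)*(-2 + f) = (-2 + f)*(f + n))
s(L) = -13/4 + L/4 (s(L) = -1 + (L - 1*9)/4 = -1 + (L - 9)/4 = -1 + (-9 + L)/4 = -1 + (-9/4 + L/4) = -13/4 + L/4)
u(M) = -13/4 - M + 5*M**2/2 (u(M) = (M**2 + M*M) + (-13/4 + (M**2 - 2*M - 2*M + M*M)/4) = (M**2 + M**2) + (-13/4 + (M**2 - 2*M - 2*M + M**2)/4) = 2*M**2 + (-13/4 + (-4*M + 2*M**2)/4) = 2*M**2 + (-13/4 + (M**2/2 - M)) = 2*M**2 + (-13/4 + M**2/2 - M) = -13/4 - M + 5*M**2/2)
(-445722 + u(-487))*(-329314 + 204729) = (-445722 + (-13/4 - 1*(-487) + (5/2)*(-487)**2))*(-329314 + 204729) = (-445722 + (-13/4 + 487 + (5/2)*237169))*(-124585) = (-445722 + (-13/4 + 487 + 1185845/2))*(-124585) = (-445722 + 2373625/4)*(-124585) = (590737/4)*(-124585) = -73596969145/4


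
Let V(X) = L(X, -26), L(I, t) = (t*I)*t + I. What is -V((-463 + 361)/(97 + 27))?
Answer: 34527/62 ≈ 556.89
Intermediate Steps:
L(I, t) = I + I*t² (L(I, t) = (I*t)*t + I = I*t² + I = I + I*t²)
V(X) = 677*X (V(X) = X*(1 + (-26)²) = X*(1 + 676) = X*677 = 677*X)
-V((-463 + 361)/(97 + 27)) = -677*(-463 + 361)/(97 + 27) = -677*(-102/124) = -677*(-102*1/124) = -677*(-51)/62 = -1*(-34527/62) = 34527/62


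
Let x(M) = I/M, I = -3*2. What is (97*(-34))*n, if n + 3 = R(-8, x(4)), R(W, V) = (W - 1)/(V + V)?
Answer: 0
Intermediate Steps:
I = -6
x(M) = -6/M
R(W, V) = (-1 + W)/(2*V) (R(W, V) = (-1 + W)/((2*V)) = (-1 + W)*(1/(2*V)) = (-1 + W)/(2*V))
n = 0 (n = -3 + (-1 - 8)/(2*((-6/4))) = -3 + (1/2)*(-9)/(-6*1/4) = -3 + (1/2)*(-9)/(-3/2) = -3 + (1/2)*(-2/3)*(-9) = -3 + 3 = 0)
(97*(-34))*n = (97*(-34))*0 = -3298*0 = 0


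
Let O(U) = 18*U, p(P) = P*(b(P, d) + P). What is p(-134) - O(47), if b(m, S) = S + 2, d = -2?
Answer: 17110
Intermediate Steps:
b(m, S) = 2 + S
p(P) = P² (p(P) = P*((2 - 2) + P) = P*(0 + P) = P*P = P²)
p(-134) - O(47) = (-134)² - 18*47 = 17956 - 1*846 = 17956 - 846 = 17110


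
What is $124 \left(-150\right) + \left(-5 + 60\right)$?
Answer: $-18545$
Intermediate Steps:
$124 \left(-150\right) + \left(-5 + 60\right) = -18600 + 55 = -18545$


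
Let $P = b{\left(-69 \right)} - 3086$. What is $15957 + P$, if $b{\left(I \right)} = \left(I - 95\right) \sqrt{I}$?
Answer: $12871 - 164 i \sqrt{69} \approx 12871.0 - 1362.3 i$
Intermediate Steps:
$b{\left(I \right)} = \sqrt{I} \left(-95 + I\right)$ ($b{\left(I \right)} = \left(-95 + I\right) \sqrt{I} = \sqrt{I} \left(-95 + I\right)$)
$P = -3086 - 164 i \sqrt{69}$ ($P = \sqrt{-69} \left(-95 - 69\right) - 3086 = i \sqrt{69} \left(-164\right) - 3086 = - 164 i \sqrt{69} - 3086 = -3086 - 164 i \sqrt{69} \approx -3086.0 - 1362.3 i$)
$15957 + P = 15957 - \left(3086 + 164 i \sqrt{69}\right) = 12871 - 164 i \sqrt{69}$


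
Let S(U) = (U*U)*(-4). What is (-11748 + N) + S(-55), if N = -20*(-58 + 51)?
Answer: -23708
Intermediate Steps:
S(U) = -4*U² (S(U) = U²*(-4) = -4*U²)
N = 140 (N = -20*(-7) = 140)
(-11748 + N) + S(-55) = (-11748 + 140) - 4*(-55)² = -11608 - 4*3025 = -11608 - 12100 = -23708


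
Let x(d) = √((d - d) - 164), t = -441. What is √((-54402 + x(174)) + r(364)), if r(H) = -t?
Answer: √(-53961 + 2*I*√41) ≈ 0.028 + 232.3*I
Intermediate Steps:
x(d) = 2*I*√41 (x(d) = √(0 - 164) = √(-164) = 2*I*√41)
r(H) = 441 (r(H) = -1*(-441) = 441)
√((-54402 + x(174)) + r(364)) = √((-54402 + 2*I*√41) + 441) = √(-53961 + 2*I*√41)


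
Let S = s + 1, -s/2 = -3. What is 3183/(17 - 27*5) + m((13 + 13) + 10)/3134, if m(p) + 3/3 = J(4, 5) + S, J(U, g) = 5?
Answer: -2493556/92453 ≈ -26.971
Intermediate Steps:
s = 6 (s = -2*(-3) = 6)
S = 7 (S = 6 + 1 = 7)
m(p) = 11 (m(p) = -1 + (5 + 7) = -1 + 12 = 11)
3183/(17 - 27*5) + m((13 + 13) + 10)/3134 = 3183/(17 - 27*5) + 11/3134 = 3183/(17 - 135) + 11*(1/3134) = 3183/(-118) + 11/3134 = 3183*(-1/118) + 11/3134 = -3183/118 + 11/3134 = -2493556/92453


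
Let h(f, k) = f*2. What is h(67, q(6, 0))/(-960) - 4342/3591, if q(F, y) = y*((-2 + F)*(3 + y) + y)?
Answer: -774919/574560 ≈ -1.3487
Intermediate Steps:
q(F, y) = y*(y + (-2 + F)*(3 + y))
h(f, k) = 2*f
h(67, q(6, 0))/(-960) - 4342/3591 = (2*67)/(-960) - 4342/3591 = 134*(-1/960) - 4342*1/3591 = -67/480 - 4342/3591 = -774919/574560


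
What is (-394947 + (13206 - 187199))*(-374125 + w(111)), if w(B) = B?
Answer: 212791525160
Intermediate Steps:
(-394947 + (13206 - 187199))*(-374125 + w(111)) = (-394947 + (13206 - 187199))*(-374125 + 111) = (-394947 - 173993)*(-374014) = -568940*(-374014) = 212791525160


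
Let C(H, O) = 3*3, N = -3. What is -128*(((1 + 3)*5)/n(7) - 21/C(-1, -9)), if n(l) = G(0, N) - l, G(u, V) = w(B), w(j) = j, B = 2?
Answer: 2432/3 ≈ 810.67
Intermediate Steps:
C(H, O) = 9
G(u, V) = 2
n(l) = 2 - l
-128*(((1 + 3)*5)/n(7) - 21/C(-1, -9)) = -128*(((1 + 3)*5)/(2 - 1*7) - 21/9) = -128*((4*5)/(2 - 7) - 21*⅑) = -128*(20/(-5) - 7/3) = -128*(20*(-⅕) - 7/3) = -128*(-4 - 7/3) = -128*(-19/3) = 2432/3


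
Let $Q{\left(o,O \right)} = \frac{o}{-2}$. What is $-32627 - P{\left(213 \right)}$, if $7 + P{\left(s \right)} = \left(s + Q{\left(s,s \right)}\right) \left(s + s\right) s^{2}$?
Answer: $-2058378781$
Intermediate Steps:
$Q{\left(o,O \right)} = - \frac{o}{2}$ ($Q{\left(o,O \right)} = o \left(- \frac{1}{2}\right) = - \frac{o}{2}$)
$P{\left(s \right)} = -7 + s^{4}$ ($P{\left(s \right)} = -7 + \left(s - \frac{s}{2}\right) \left(s + s\right) s^{2} = -7 + \frac{s}{2} \cdot 2 s s^{2} = -7 + s^{2} s^{2} = -7 + s^{4}$)
$-32627 - P{\left(213 \right)} = -32627 - \left(-7 + 213^{4}\right) = -32627 - \left(-7 + 2058346161\right) = -32627 - 2058346154 = -2058378781$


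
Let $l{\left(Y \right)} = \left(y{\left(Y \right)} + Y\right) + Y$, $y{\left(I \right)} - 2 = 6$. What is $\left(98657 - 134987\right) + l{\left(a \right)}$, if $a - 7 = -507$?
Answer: $-37322$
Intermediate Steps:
$a = -500$ ($a = 7 - 507 = -500$)
$y{\left(I \right)} = 8$ ($y{\left(I \right)} = 2 + 6 = 8$)
$l{\left(Y \right)} = 8 + 2 Y$ ($l{\left(Y \right)} = \left(8 + Y\right) + Y = 8 + 2 Y$)
$\left(98657 - 134987\right) + l{\left(a \right)} = \left(98657 - 134987\right) + \left(8 + 2 \left(-500\right)\right) = \left(98657 - 134987\right) + \left(8 - 1000\right) = -36330 - 992 = -37322$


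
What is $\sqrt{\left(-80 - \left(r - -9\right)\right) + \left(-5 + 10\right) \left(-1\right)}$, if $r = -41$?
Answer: $i \sqrt{53} \approx 7.2801 i$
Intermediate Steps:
$\sqrt{\left(-80 - \left(r - -9\right)\right) + \left(-5 + 10\right) \left(-1\right)} = \sqrt{\left(-80 - \left(-41 - -9\right)\right) + \left(-5 + 10\right) \left(-1\right)} = \sqrt{\left(-80 - \left(-41 + 9\right)\right) + 5 \left(-1\right)} = \sqrt{\left(-80 - -32\right) - 5} = \sqrt{\left(-80 + 32\right) - 5} = \sqrt{-48 - 5} = \sqrt{-53} = i \sqrt{53}$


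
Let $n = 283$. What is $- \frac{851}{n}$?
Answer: $- \frac{851}{283} \approx -3.0071$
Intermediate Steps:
$- \frac{851}{n} = - \frac{851}{283}$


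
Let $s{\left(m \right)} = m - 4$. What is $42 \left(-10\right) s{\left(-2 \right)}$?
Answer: $2520$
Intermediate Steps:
$s{\left(m \right)} = -4 + m$ ($s{\left(m \right)} = m - 4 = -4 + m$)
$42 \left(-10\right) s{\left(-2 \right)} = 42 \left(-10\right) \left(-4 - 2\right) = \left(-420\right) \left(-6\right) = 2520$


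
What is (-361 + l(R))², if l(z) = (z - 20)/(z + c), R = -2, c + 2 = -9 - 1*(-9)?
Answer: 505521/4 ≈ 1.2638e+5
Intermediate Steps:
c = -2 (c = -2 + (-9 - 1*(-9)) = -2 + (-9 + 9) = -2 + 0 = -2)
l(z) = (-20 + z)/(-2 + z) (l(z) = (z - 20)/(z - 2) = (-20 + z)/(-2 + z))
(-361 + l(R))² = (-361 + (-20 - 2)/(-2 - 2))² = (-361 - 22/(-4))² = (-361 - ¼*(-22))² = (-361 + 11/2)² = (-711/2)² = 505521/4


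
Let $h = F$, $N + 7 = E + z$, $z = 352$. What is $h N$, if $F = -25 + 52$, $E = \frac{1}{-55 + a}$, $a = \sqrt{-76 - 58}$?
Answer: $\frac{1089800}{117} - \frac{i \sqrt{134}}{117} \approx 9314.5 - 0.098939 i$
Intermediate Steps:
$a = i \sqrt{134}$ ($a = \sqrt{-134} = i \sqrt{134} \approx 11.576 i$)
$E = \frac{1}{-55 + i \sqrt{134}} \approx -0.017411 - 0.0036644 i$
$N = \frac{1089800}{3159} - \frac{i \sqrt{134}}{3159}$ ($N = -7 + \left(\left(- \frac{55}{3159} - \frac{i \sqrt{134}}{3159}\right) + 352\right) = -7 + \left(\frac{1111913}{3159} - \frac{i \sqrt{134}}{3159}\right) = \frac{1089800}{3159} - \frac{i \sqrt{134}}{3159} \approx 344.98 - 0.0036644 i$)
$F = 27$
$h = 27$
$h N = 27 \left(\frac{1089800}{3159} - \frac{i \sqrt{134}}{3159}\right) = \frac{1089800}{117} - \frac{i \sqrt{134}}{117}$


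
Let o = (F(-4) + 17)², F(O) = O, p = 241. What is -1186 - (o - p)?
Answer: -1114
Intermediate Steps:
o = 169 (o = (-4 + 17)² = 13² = 169)
-1186 - (o - p) = -1186 - (169 - 1*241) = -1186 - (169 - 241) = -1186 - 1*(-72) = -1186 + 72 = -1114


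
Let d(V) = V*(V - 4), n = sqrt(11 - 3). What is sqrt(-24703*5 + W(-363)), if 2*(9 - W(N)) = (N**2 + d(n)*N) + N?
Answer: I*sqrt(187757 + 1452*sqrt(2)) ≈ 435.67*I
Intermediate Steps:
n = 2*sqrt(2) (n = sqrt(8) = 2*sqrt(2) ≈ 2.8284)
d(V) = V*(-4 + V)
W(N) = 9 - N/2 - N**2/2 - N*sqrt(2)*(-4 + 2*sqrt(2)) (W(N) = 9 - ((N**2 + ((2*sqrt(2))*(-4 + 2*sqrt(2)))*N) + N)/2 = 9 - ((N**2 + (2*sqrt(2)*(-4 + 2*sqrt(2)))*N) + N)/2 = 9 - ((N**2 + 2*N*sqrt(2)*(-4 + 2*sqrt(2))) + N)/2 = 9 - (N + N**2 + 2*N*sqrt(2)*(-4 + 2*sqrt(2)))/2 = 9 + (-N/2 - N**2/2 - N*sqrt(2)*(-4 + 2*sqrt(2))) = 9 - N/2 - N**2/2 - N*sqrt(2)*(-4 + 2*sqrt(2)))
sqrt(-24703*5 + W(-363)) = sqrt(-24703*5 + (9 - 9/2*(-363) - 1/2*(-363)**2 + 4*(-363)*sqrt(2))) = sqrt(-123515 + (9 + 3267/2 - 1/2*131769 - 1452*sqrt(2))) = sqrt(-123515 + (9 + 3267/2 - 131769/2 - 1452*sqrt(2))) = sqrt(-123515 + (-64242 - 1452*sqrt(2))) = sqrt(-187757 - 1452*sqrt(2))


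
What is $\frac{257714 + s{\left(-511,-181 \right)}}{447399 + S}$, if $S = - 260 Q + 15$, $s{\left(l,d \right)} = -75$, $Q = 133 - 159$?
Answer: $\frac{257639}{454174} \approx 0.56727$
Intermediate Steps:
$Q = -26$
$S = 6775$ ($S = \left(-260\right) \left(-26\right) + 15 = 6760 + 15 = 6775$)
$\frac{257714 + s{\left(-511,-181 \right)}}{447399 + S} = \frac{257714 - 75}{447399 + 6775} = \frac{257639}{454174}$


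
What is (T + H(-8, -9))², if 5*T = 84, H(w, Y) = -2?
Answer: 5476/25 ≈ 219.04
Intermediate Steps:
T = 84/5 (T = (⅕)*84 = 84/5 ≈ 16.800)
(T + H(-8, -9))² = (84/5 - 2)² = (74/5)² = 5476/25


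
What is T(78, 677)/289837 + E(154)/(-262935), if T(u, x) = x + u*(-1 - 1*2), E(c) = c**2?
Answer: -6757294087/76208291595 ≈ -0.088669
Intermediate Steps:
T(u, x) = x - 3*u (T(u, x) = x + u*(-1 - 2) = x + u*(-3) = x - 3*u)
T(78, 677)/289837 + E(154)/(-262935) = (677 - 3*78)/289837 + 154**2/(-262935) = (677 - 234)*(1/289837) + 23716*(-1/262935) = 443*(1/289837) - 23716/262935 = 443/289837 - 23716/262935 = -6757294087/76208291595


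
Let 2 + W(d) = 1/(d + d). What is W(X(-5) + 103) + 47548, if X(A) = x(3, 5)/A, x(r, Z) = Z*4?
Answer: 9414109/198 ≈ 47546.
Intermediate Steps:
x(r, Z) = 4*Z
X(A) = 20/A (X(A) = (4*5)/A = 20/A)
W(d) = -2 + 1/(2*d) (W(d) = -2 + 1/(d + d) = -2 + 1/(2*d))
W(X(-5) + 103) + 47548 = (-2 + 1/(2*(20/(-5) + 103))) + 47548 = (-2 + 1/(2*(20*(-⅕) + 103))) + 47548 = (-2 + 1/(2*(-4 + 103))) + 47548 = (-2 + (½)/99) + 47548 = (-2 + (½)*(1/99)) + 47548 = (-2 + 1/198) + 47548 = -395/198 + 47548 = 9414109/198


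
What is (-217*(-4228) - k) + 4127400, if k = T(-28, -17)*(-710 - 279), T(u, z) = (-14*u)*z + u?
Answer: -1573512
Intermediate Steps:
T(u, z) = u - 14*u*z (T(u, z) = -14*u*z + u = u - 14*u*z)
k = 6618388 (k = (-28*(1 - 14*(-17)))*(-710 - 279) = -28*(1 + 238)*(-989) = -28*239*(-989) = -6692*(-989) = 6618388)
(-217*(-4228) - k) + 4127400 = (-217*(-4228) - 1*6618388) + 4127400 = (917476 - 6618388) + 4127400 = -5700912 + 4127400 = -1573512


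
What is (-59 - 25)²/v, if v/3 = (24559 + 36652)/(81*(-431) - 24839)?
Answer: -140532000/61211 ≈ -2295.9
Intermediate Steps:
v = -183633/59750 (v = 3*((24559 + 36652)/(81*(-431) - 24839)) = 3*(61211/(-34911 - 24839)) = 3*(61211/(-59750)) = 3*(61211*(-1/59750)) = 3*(-61211/59750) = -183633/59750 ≈ -3.0734)
(-59 - 25)²/v = (-59 - 25)²/(-183633/59750) = (-84)²*(-59750/183633) = 7056*(-59750/183633) = -140532000/61211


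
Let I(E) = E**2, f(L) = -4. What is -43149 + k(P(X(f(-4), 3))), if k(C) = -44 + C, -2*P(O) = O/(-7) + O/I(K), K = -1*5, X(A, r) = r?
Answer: -7558748/175 ≈ -43193.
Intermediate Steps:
K = -5
P(O) = 9*O/175 (P(O) = -(O/(-7) + O/((-5)**2))/2 = -(O*(-1/7) + O/25)/2 = -(-O/7 + O*(1/25))/2 = -(-O/7 + O/25)/2 = -(-9)*O/175 = 9*O/175)
-43149 + k(P(X(f(-4), 3))) = -43149 + (-44 + (9/175)*3) = -43149 + (-44 + 27/175) = -43149 - 7673/175 = -7558748/175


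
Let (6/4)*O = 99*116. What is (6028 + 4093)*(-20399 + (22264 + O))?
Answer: 96362041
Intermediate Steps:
O = 7656 (O = 2*(99*116)/3 = (2/3)*11484 = 7656)
(6028 + 4093)*(-20399 + (22264 + O)) = (6028 + 4093)*(-20399 + (22264 + 7656)) = 10121*(-20399 + 29920) = 10121*9521 = 96362041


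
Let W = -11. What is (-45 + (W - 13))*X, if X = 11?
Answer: -759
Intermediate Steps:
(-45 + (W - 13))*X = (-45 + (-11 - 13))*11 = (-45 - 24)*11 = -69*11 = -759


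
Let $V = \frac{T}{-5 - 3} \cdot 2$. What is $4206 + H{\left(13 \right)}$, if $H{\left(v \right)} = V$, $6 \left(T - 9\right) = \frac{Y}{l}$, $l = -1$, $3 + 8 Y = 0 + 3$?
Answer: $\frac{16815}{4} \approx 4203.8$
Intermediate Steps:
$Y = 0$ ($Y = - \frac{3}{8} + \frac{0 + 3}{8} = - \frac{3}{8} + \frac{1}{8} \cdot 3 = - \frac{3}{8} + \frac{3}{8} = 0$)
$T = 9$ ($T = 9 + \frac{0 \frac{1}{-1}}{6} = 9 + \frac{0 \left(-1\right)}{6} = 9 + \frac{1}{6} \cdot 0 = 9 + 0 = 9$)
$V = - \frac{9}{4}$ ($V = \frac{1}{-5 - 3} \cdot 9 \cdot 2 = \frac{1}{-8} \cdot 9 \cdot 2 = \left(- \frac{1}{8}\right) 9 \cdot 2 = \left(- \frac{9}{8}\right) 2 = - \frac{9}{4} \approx -2.25$)
$H{\left(v \right)} = - \frac{9}{4}$
$4206 + H{\left(13 \right)} = 4206 - \frac{9}{4} = \frac{16815}{4}$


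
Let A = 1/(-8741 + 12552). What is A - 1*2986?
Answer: -11379645/3811 ≈ -2986.0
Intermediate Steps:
A = 1/3811 ≈ 0.00026240
A - 1*2986 = 1/3811 - 1*2986 = 1/3811 - 2986 = -11379645/3811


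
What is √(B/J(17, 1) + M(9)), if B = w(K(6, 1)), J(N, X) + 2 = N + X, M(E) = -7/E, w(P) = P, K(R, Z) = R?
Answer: I*√58/12 ≈ 0.63465*I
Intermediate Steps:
J(N, X) = -2 + N + X (J(N, X) = -2 + (N + X) = -2 + N + X)
B = 6
√(B/J(17, 1) + M(9)) = √(6/(-2 + 17 + 1) - 7/9) = √(6/16 - 7*⅑) = √(6*(1/16) - 7/9) = √(3/8 - 7/9) = √(-29/72) = I*√58/12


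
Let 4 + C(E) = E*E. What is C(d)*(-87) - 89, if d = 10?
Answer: -8441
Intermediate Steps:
C(E) = -4 + E² (C(E) = -4 + E*E = -4 + E²)
C(d)*(-87) - 89 = (-4 + 10²)*(-87) - 89 = (-4 + 100)*(-87) - 89 = 96*(-87) - 89 = -8352 - 89 = -8441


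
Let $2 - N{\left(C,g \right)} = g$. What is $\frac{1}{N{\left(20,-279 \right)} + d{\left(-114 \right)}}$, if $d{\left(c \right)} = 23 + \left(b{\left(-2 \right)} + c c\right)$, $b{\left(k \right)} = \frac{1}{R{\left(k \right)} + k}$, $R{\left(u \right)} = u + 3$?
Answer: $\frac{1}{13299} \approx 7.5194 \cdot 10^{-5}$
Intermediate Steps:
$N{\left(C,g \right)} = 2 - g$
$R{\left(u \right)} = 3 + u$
$b{\left(k \right)} = \frac{1}{3 + 2 k}$ ($b{\left(k \right)} = \frac{1}{\left(3 + k\right) + k} = \frac{1}{3 + 2 k}$)
$d{\left(c \right)} = 22 + c^{2}$ ($d{\left(c \right)} = 23 + \left(\frac{1}{3 + 2 \left(-2\right)} + c c\right) = 23 + \left(\frac{1}{3 - 4} + c^{2}\right) = 23 + \left(\frac{1}{-1} + c^{2}\right) = 23 + \left(-1 + c^{2}\right) = 22 + c^{2}$)
$\frac{1}{N{\left(20,-279 \right)} + d{\left(-114 \right)}} = \frac{1}{\left(2 - -279\right) + \left(22 + \left(-114\right)^{2}\right)} = \frac{1}{\left(2 + 279\right) + \left(22 + 12996\right)} = \frac{1}{281 + 13018} = \frac{1}{13299}$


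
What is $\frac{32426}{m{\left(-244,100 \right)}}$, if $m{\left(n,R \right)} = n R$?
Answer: $- \frac{16213}{12200} \approx -1.3289$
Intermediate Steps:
$m{\left(n,R \right)} = R n$
$\frac{32426}{m{\left(-244,100 \right)}} = \frac{32426}{100 \left(-244\right)} = \frac{32426}{-24400} = 32426 \left(- \frac{1}{24400}\right) = - \frac{16213}{12200}$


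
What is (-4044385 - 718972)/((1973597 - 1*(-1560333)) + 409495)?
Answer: -4763357/3943425 ≈ -1.2079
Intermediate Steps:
(-4044385 - 718972)/((1973597 - 1*(-1560333)) + 409495) = -4763357/((1973597 + 1560333) + 409495) = -4763357/(3533930 + 409495) = -4763357/3943425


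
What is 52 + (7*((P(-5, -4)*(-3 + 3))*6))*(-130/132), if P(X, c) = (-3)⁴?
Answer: 52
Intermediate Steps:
P(X, c) = 81
52 + (7*((P(-5, -4)*(-3 + 3))*6))*(-130/132) = 52 + (7*((81*(-3 + 3))*6))*(-130/132) = 52 + (7*((81*0)*6))*(-130*1/132) = 52 + (7*(0*6))*(-65/66) = 52 + (7*0)*(-65/66) = 52 + 0*(-65/66) = 52 + 0 = 52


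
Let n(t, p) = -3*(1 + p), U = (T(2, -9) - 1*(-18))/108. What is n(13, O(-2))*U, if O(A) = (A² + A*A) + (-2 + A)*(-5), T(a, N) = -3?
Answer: -145/12 ≈ -12.083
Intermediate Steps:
O(A) = 10 - 5*A + 2*A² (O(A) = (A² + A²) + (10 - 5*A) = 2*A² + (10 - 5*A) = 10 - 5*A + 2*A²)
U = 5/36 (U = (-3 - 1*(-18))/108 = (-3 + 18)*(1/108) = 15*(1/108) = 5/36 ≈ 0.13889)
n(t, p) = -3 - 3*p
n(13, O(-2))*U = (-3 - 3*(10 - 5*(-2) + 2*(-2)²))*(5/36) = (-3 - 3*(10 + 10 + 2*4))*(5/36) = (-3 - 3*(10 + 10 + 8))*(5/36) = (-3 - 3*28)*(5/36) = (-3 - 84)*(5/36) = -87*5/36 = -145/12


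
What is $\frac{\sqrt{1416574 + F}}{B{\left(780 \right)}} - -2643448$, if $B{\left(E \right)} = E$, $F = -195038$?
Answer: $2643448 + \frac{\sqrt{76346}}{195} \approx 2.6434 \cdot 10^{6}$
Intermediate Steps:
$\frac{\sqrt{1416574 + F}}{B{\left(780 \right)}} - -2643448 = \frac{\sqrt{1416574 - 195038}}{780} - -2643448 = \sqrt{1221536} \cdot \frac{1}{780} + 2643448 = 4 \sqrt{76346} \cdot \frac{1}{780} + 2643448 = \frac{\sqrt{76346}}{195} + 2643448 = 2643448 + \frac{\sqrt{76346}}{195}$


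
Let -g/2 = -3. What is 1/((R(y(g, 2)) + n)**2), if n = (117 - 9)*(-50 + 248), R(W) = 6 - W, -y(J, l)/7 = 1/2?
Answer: 4/1830727369 ≈ 2.1849e-9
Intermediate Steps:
g = 6 (g = -2*(-3) = 6)
y(J, l) = -7/2
n = 21384 (n = 108*198 = 21384)
1/((R(y(g, 2)) + n)**2) = 1/(((6 - 1*(-7/2)) + 21384)**2) = 1/(((6 + 7/2) + 21384)**2) = 1/((19/2 + 21384)**2) = 1/((42787/2)**2) = 1/(1830727369/4) = 4/1830727369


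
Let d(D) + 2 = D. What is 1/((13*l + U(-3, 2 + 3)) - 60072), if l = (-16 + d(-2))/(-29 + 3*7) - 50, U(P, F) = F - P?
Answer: -2/121363 ≈ -1.6479e-5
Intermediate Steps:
d(D) = -2 + D
l = -95/2 (l = (-16 + (-2 - 2))/(-29 + 3*7) - 50 = (-16 - 4)/(-29 + 21) - 50 = -20/(-8) - 50 = -20*(-1/8) - 50 = 5/2 - 50 = -95/2 ≈ -47.500)
1/((13*l + U(-3, 2 + 3)) - 60072) = 1/((13*(-95/2) + ((2 + 3) - 1*(-3))) - 60072) = 1/((-1235/2 + (5 + 3)) - 60072) = 1/((-1235/2 + 8) - 60072) = 1/(-1219/2 - 60072) = 1/(-121363/2) = -2/121363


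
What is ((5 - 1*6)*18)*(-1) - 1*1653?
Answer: -1635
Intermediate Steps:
((5 - 1*6)*18)*(-1) - 1*1653 = ((5 - 6)*18)*(-1) - 1653 = -1*18*(-1) - 1653 = -18*(-1) - 1653 = 18 - 1653 = -1635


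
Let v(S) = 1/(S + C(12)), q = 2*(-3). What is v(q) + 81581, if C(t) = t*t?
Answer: 11258179/138 ≈ 81581.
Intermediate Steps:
q = -6
C(t) = t**2
v(S) = 1/(144 + S) (v(S) = 1/(S + 12**2) = 1/(S + 144) = 1/(144 + S))
v(q) + 81581 = 1/(144 - 6) + 81581 = 1/138 + 81581 = 11258179/138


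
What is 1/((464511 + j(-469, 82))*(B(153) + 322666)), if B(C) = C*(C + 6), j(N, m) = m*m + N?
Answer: 1/163352506638 ≈ 6.1217e-12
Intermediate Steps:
j(N, m) = N + m**2 (j(N, m) = m**2 + N = N + m**2)
B(C) = C*(6 + C)
1/((464511 + j(-469, 82))*(B(153) + 322666)) = 1/((464511 + (-469 + 82**2))*(153*(6 + 153) + 322666)) = 1/((464511 + (-469 + 6724))*(153*159 + 322666)) = 1/((464511 + 6255)*(24327 + 322666)) = 1/(470766*346993) = 1/163352506638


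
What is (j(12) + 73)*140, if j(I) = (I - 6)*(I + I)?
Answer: 30380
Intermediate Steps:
j(I) = 2*I*(-6 + I) (j(I) = (-6 + I)*(2*I) = 2*I*(-6 + I))
(j(12) + 73)*140 = (2*12*(-6 + 12) + 73)*140 = (2*12*6 + 73)*140 = (144 + 73)*140 = 217*140 = 30380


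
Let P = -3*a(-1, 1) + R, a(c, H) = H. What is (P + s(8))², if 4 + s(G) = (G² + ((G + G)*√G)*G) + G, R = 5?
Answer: 135972 + 35840*√2 ≈ 1.8666e+5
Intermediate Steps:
s(G) = -4 + G + G² + 2*G^(5/2) (s(G) = -4 + ((G² + ((G + G)*√G)*G) + G) = -4 + ((G² + ((2*G)*√G)*G) + G) = -4 + ((G² + (2*G^(3/2))*G) + G) = -4 + ((G² + 2*G^(5/2)) + G) = -4 + (G + G² + 2*G^(5/2)) = -4 + G + G² + 2*G^(5/2))
P = 2 (P = -3*1 + 5 = -3 + 5 = 2)
(P + s(8))² = (2 + (-4 + 8 + 8² + 2*8^(5/2)))² = (2 + (-4 + 8 + 64 + 2*(128*√2)))² = (2 + (-4 + 8 + 64 + 256*√2))² = (2 + (68 + 256*√2))² = (70 + 256*√2)²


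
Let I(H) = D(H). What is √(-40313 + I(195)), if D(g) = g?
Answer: I*√40118 ≈ 200.29*I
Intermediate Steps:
I(H) = H
√(-40313 + I(195)) = √(-40313 + 195) = √(-40118) = I*√40118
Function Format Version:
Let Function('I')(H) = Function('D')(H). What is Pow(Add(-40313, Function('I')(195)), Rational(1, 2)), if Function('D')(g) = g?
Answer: Mul(I, Pow(40118, Rational(1, 2))) ≈ Mul(200.29, I)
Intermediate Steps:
Function('I')(H) = H
Pow(Add(-40313, Function('I')(195)), Rational(1, 2)) = Pow(Add(-40313, 195), Rational(1, 2)) = Pow(-40118, Rational(1, 2)) = Mul(I, Pow(40118, Rational(1, 2)))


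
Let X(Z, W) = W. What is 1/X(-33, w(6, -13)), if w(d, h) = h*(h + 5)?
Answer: 1/104 ≈ 0.0096154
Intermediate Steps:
w(d, h) = h*(5 + h)
1/X(-33, w(6, -13)) = 1/(-13*(5 - 13)) = 1/(-13*(-8)) = 1/104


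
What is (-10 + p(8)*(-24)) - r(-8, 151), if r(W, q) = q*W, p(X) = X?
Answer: 1006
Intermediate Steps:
r(W, q) = W*q
(-10 + p(8)*(-24)) - r(-8, 151) = (-10 + 8*(-24)) - (-8)*151 = (-10 - 192) - 1*(-1208) = -202 + 1208 = 1006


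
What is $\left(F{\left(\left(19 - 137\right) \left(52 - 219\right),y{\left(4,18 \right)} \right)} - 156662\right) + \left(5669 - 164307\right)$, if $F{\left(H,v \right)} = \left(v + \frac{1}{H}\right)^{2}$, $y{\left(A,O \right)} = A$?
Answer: $- \frac{122433111890175}{388326436} \approx -3.1528 \cdot 10^{5}$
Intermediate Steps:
$\left(F{\left(\left(19 - 137\right) \left(52 - 219\right),y{\left(4,18 \right)} \right)} - 156662\right) + \left(5669 - 164307\right) = \left(\frac{\left(1 + \left(19 - 137\right) \left(52 - 219\right) 4\right)^{2}}{\left(19 - 137\right)^{2} \left(52 - 219\right)^{2}} - 156662\right) + \left(5669 - 164307\right) = \left(\frac{\left(1 + \left(-118\right) \left(-167\right) 4\right)^{2}}{388326436} - 156662\right) + \left(5669 - 164307\right) = \left(\frac{\left(1 + 19706 \cdot 4\right)^{2}}{388326436} - 156662\right) - 158638 = \left(\frac{\left(1 + 78824\right)^{2}}{388326436} - 156662\right) - 158638 = \left(\frac{78825^{2}}{388326436} - 156662\right) - 158638 = \left(\frac{1}{388326436} \cdot 6213380625 - 156662\right) - 158638 = \left(\frac{6213380625}{388326436} - 156662\right) - 158638 = - \frac{60829782736007}{388326436} - 158638 = - \frac{122433111890175}{388326436}$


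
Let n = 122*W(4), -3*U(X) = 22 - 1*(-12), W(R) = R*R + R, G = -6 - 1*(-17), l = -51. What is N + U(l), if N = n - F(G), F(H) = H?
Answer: 7253/3 ≈ 2417.7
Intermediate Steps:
G = 11 (G = -6 + 17 = 11)
W(R) = R + R² (W(R) = R² + R = R + R²)
U(X) = -34/3 (U(X) = -(22 - 1*(-12))/3 = -(22 + 12)/3 = -⅓*34 = -34/3)
n = 2440 (n = 122*(4*(1 + 4)) = 122*(4*5) = 122*20 = 2440)
N = 2429 (N = 2440 - 1*11 = 2440 - 11 = 2429)
N + U(l) = 2429 - 34/3 = 7253/3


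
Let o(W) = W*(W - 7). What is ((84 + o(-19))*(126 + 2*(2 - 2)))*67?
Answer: 4879476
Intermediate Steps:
o(W) = W*(-7 + W)
((84 + o(-19))*(126 + 2*(2 - 2)))*67 = ((84 - 19*(-7 - 19))*(126 + 2*(2 - 2)))*67 = ((84 - 19*(-26))*(126 + 2*0))*67 = ((84 + 494)*(126 + 0))*67 = (578*126)*67 = 72828*67 = 4879476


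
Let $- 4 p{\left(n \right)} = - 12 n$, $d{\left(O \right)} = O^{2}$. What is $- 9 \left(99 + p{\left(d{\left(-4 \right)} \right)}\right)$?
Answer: $-1323$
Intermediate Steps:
$p{\left(n \right)} = 3 n$ ($p{\left(n \right)} = - \frac{\left(-12\right) n}{4} = 3 n$)
$- 9 \left(99 + p{\left(d{\left(-4 \right)} \right)}\right) = - 9 \left(99 + 3 \left(-4\right)^{2}\right) = - 9 \left(99 + 3 \cdot 16\right) = - 9 \left(99 + 48\right) = \left(-9\right) 147 = -1323$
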